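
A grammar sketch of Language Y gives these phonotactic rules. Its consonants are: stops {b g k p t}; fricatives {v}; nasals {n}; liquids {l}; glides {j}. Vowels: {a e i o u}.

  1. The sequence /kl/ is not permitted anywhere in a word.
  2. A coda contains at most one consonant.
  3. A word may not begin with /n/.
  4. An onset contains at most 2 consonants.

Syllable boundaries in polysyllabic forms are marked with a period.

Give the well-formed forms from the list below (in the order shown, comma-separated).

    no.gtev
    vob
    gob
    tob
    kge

vob, gob, tob, kge

no.gtev — violates constraint 3: word begins with /n/ → ill-formed
vob — σ1 onset /v/, coda /b/ ok → well-formed
gob — σ1 onset /g/, coda /b/ ok → well-formed
tob — σ1 onset /t/, coda /b/ ok → well-formed
kge — σ1 onset /kg/ (2C), coda /∅/ ok → well-formed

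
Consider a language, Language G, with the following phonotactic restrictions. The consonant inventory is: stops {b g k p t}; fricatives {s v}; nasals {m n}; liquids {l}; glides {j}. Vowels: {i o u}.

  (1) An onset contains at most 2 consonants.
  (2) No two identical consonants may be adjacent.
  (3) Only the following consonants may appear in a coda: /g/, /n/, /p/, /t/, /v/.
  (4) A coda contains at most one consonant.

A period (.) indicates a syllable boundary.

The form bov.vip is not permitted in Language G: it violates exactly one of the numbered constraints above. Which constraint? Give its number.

2

bov.vip: adjacent identical consonants /vv/.
This is a violation of constraint 2: "No two identical consonants may be adjacent."
The remaining constraints (1, 3, 4) are satisfied.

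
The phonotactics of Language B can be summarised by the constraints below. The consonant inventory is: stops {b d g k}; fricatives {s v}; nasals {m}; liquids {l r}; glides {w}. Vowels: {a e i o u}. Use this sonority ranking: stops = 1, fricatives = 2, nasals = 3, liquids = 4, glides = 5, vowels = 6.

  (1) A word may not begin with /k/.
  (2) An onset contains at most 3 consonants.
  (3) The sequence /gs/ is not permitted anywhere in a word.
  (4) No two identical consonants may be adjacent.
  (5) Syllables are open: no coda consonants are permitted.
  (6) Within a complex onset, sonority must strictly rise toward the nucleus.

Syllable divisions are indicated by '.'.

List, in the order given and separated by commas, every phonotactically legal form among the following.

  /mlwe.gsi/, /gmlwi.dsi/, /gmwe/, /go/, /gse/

/gmwe/, /go/

/mlwe.gsi/ — violates constraint 3: contains banned sequence /gs/ → phonotactically illegal
/gmlwi.dsi/ — violates constraint 2: syllable 1 onset /gmlw/ has 4 consonants (> 3) → phonotactically illegal
/gmwe/ — σ1 onset /gmw/ (1→3→5 rises), coda /∅/ ok → phonotactically legal
/go/ — σ1 onset /g/, coda /∅/ ok → phonotactically legal
/gse/ — violates constraint 3: contains banned sequence /gs/ → phonotactically illegal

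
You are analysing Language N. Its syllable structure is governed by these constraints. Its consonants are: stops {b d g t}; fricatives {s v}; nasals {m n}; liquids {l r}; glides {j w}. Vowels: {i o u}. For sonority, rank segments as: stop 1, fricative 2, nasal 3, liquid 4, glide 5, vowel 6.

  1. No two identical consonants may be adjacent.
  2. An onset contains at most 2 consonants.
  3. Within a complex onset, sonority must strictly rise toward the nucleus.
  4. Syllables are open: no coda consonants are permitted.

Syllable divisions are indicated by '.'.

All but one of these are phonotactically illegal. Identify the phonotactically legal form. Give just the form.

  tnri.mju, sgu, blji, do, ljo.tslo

do

tnri.mju — violates constraint 2: syllable 1 onset /tnr/ has 3 consonants (> 2) → phonotactically illegal
sgu — violates constraint 3: syllable 1 onset /sg/: /s/ (fricative, 2) → /g/ (stop, 1) does not rise → phonotactically illegal
blji — violates constraint 2: syllable 1 onset /blj/ has 3 consonants (> 2) → phonotactically illegal
do — σ1 onset /d/, coda /∅/ ok → phonotactically legal
ljo.tslo — violates constraint 2: syllable 2 onset /tsl/ has 3 consonants (> 2) → phonotactically illegal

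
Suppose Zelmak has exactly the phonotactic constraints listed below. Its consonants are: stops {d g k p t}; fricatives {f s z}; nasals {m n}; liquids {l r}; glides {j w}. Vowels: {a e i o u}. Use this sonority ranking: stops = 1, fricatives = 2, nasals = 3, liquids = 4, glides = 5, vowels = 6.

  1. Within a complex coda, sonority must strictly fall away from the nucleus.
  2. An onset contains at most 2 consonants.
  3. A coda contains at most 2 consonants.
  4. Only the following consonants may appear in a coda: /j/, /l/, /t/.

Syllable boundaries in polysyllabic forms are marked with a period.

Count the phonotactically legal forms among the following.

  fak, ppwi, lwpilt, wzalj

0

fak — violates constraint 4: syllable 1 coda contains /k/, which is not a licensed coda consonant → phonotactically illegal
ppwi — violates constraint 2: syllable 1 onset /ppw/ has 3 consonants (> 2) → phonotactically illegal
lwpilt — violates constraint 2: syllable 1 onset /lwp/ has 3 consonants (> 2) → phonotactically illegal
wzalj — violates constraint 1: syllable 1 coda /lj/: /l/ (liquid, 4) → /j/ (glide, 5) does not fall → phonotactically illegal
No form is phonotactically legal → 0.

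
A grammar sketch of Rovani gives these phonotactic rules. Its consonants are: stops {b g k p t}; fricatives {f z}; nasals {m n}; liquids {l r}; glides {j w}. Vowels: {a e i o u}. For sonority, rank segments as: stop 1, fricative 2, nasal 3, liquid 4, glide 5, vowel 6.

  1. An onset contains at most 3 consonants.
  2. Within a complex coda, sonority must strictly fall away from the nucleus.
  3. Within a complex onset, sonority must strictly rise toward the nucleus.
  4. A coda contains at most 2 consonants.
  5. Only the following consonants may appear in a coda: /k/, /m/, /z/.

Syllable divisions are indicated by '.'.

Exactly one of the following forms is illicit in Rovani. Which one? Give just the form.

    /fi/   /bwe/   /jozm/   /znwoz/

/fi/ — σ1 onset /f/, coda /∅/ ok → licit
/bwe/ — σ1 onset /bw/ (1→5 rises), coda /∅/ ok → licit
/jozm/ — violates constraint 2: syllable 1 coda /zm/: /z/ (fricative, 2) → /m/ (nasal, 3) does not fall → illicit
/znwoz/ — σ1 onset /znw/ (2→3→5 rises), coda /z/ ok → licit

/jozm/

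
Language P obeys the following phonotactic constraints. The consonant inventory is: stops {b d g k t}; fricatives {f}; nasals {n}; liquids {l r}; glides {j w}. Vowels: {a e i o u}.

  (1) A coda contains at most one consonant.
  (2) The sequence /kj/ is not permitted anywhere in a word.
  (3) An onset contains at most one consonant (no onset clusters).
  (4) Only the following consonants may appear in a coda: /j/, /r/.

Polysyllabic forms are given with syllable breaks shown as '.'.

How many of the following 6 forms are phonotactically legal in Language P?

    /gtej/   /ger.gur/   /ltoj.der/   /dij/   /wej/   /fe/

/gtej/ — violates constraint 3: syllable 1 onset /gt/ has 2 consonants (> 1) → phonotactically illegal
/ger.gur/ — σ1 onset /g/, coda /r/ ok; σ2 onset /g/, coda /r/ ok → phonotactically legal
/ltoj.der/ — violates constraint 3: syllable 1 onset /lt/ has 2 consonants (> 1) → phonotactically illegal
/dij/ — σ1 onset /d/, coda /j/ ok → phonotactically legal
/wej/ — σ1 onset /w/, coda /j/ ok → phonotactically legal
/fe/ — σ1 onset /f/, coda /∅/ ok → phonotactically legal
Phonotactically legal: /ger.gur/, /dij/, /wej/, /fe/ → 4.

4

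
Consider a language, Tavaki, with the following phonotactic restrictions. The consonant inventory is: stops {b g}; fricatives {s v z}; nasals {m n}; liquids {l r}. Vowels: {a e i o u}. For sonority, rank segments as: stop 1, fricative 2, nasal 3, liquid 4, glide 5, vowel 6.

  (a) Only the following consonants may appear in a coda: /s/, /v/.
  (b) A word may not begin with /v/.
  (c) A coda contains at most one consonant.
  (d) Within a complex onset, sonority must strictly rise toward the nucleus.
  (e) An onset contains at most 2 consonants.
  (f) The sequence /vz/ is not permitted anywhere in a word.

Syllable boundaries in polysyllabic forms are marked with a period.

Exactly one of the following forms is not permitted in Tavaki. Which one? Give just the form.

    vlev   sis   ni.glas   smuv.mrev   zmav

vlev — violates constraint (b): word begins with /v/ → not permitted
sis — σ1 onset /s/, coda /s/ ok → permitted
ni.glas — σ1 onset /n/, coda /∅/ ok; σ2 onset /gl/ (1→4 rises), coda /s/ ok → permitted
smuv.mrev — σ1 onset /sm/ (2→3 rises), coda /v/ ok; σ2 onset /mr/ (3→4 rises), coda /v/ ok → permitted
zmav — σ1 onset /zm/ (2→3 rises), coda /v/ ok → permitted

vlev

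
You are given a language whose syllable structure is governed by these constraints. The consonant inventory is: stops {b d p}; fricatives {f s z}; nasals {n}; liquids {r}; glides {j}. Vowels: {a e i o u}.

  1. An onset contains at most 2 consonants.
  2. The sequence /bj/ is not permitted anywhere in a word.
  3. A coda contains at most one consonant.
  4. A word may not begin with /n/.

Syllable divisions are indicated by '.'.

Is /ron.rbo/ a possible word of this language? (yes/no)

/ron.rbo/ — σ1 onset /r/, coda /n/ ok; σ2 onset /rb/ (2C), coda /∅/ ok → well-formed

yes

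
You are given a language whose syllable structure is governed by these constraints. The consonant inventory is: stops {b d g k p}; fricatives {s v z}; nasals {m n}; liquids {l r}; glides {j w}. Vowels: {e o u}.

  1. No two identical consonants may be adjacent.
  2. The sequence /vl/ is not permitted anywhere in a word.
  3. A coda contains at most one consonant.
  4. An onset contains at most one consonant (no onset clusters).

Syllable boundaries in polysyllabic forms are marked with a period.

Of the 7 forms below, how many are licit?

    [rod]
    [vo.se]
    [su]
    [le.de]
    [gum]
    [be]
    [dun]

[rod] — σ1 onset /r/, coda /d/ ok → licit
[vo.se] — σ1 onset /v/, coda /∅/ ok; σ2 onset /s/, coda /∅/ ok → licit
[su] — σ1 onset /s/, coda /∅/ ok → licit
[le.de] — σ1 onset /l/, coda /∅/ ok; σ2 onset /d/, coda /∅/ ok → licit
[gum] — σ1 onset /g/, coda /m/ ok → licit
[be] — σ1 onset /b/, coda /∅/ ok → licit
[dun] — σ1 onset /d/, coda /n/ ok → licit
Licit: [rod], [vo.se], [su], [le.de], [gum], [be], [dun] → 7.

7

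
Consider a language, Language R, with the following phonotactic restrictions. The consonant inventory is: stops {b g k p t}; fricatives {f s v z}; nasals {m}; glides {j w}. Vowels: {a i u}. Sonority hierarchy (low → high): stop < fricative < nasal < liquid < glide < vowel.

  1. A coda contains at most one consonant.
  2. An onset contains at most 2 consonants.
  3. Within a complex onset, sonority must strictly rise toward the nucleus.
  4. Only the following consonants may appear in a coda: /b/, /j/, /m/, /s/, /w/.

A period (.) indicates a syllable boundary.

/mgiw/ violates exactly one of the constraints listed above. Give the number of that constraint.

/mgiw/: syllable 1 onset /mg/: /m/ (nasal, 3) → /g/ (stop, 1) does not rise.
This is a violation of constraint 3: "Within a complex onset, sonority must strictly rise toward the nucleus."
The remaining constraints (1, 2, 4) are satisfied.

3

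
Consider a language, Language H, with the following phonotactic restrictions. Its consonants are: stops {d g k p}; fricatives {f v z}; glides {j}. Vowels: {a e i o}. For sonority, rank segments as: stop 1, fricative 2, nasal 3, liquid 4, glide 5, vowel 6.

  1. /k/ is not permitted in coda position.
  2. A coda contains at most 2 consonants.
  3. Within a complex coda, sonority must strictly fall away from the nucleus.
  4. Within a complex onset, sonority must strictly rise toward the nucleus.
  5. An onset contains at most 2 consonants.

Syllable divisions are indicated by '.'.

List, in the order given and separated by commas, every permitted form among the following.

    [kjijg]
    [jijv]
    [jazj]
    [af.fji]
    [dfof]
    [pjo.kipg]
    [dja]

[kjijg], [jijv], [af.fji], [dfof], [dja]

[kjijg] — σ1 onset /kj/ (1→5 rises), coda /jg/ (5→1 falls) ok → permitted
[jijv] — σ1 onset /j/, coda /jv/ (5→2 falls) ok → permitted
[jazj] — violates constraint 3: syllable 1 coda /zj/: /z/ (fricative, 2) → /j/ (glide, 5) does not fall → not permitted
[af.fji] — σ1 onset /∅/, coda /f/ ok; σ2 onset /fj/ (2→5 rises), coda /∅/ ok → permitted
[dfof] — σ1 onset /df/ (1→2 rises), coda /f/ ok → permitted
[pjo.kipg] — violates constraint 3: syllable 2 coda /pg/: /p/ (stop, 1) → /g/ (stop, 1) does not fall → not permitted
[dja] — σ1 onset /dj/ (1→5 rises), coda /∅/ ok → permitted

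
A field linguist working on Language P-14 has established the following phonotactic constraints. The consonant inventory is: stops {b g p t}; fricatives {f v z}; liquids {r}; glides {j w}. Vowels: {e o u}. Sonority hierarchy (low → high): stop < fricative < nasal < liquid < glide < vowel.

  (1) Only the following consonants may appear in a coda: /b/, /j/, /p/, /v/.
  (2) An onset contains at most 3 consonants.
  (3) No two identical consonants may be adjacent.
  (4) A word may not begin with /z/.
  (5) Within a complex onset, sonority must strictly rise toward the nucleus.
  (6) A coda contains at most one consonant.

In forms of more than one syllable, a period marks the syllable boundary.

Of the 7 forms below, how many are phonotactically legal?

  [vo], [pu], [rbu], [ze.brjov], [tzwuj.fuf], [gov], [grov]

4

[vo] — σ1 onset /v/, coda /∅/ ok → phonotactically legal
[pu] — σ1 onset /p/, coda /∅/ ok → phonotactically legal
[rbu] — violates constraint 5: syllable 1 onset /rb/: /r/ (liquid, 4) → /b/ (stop, 1) does not rise → phonotactically illegal
[ze.brjov] — violates constraint 4: word begins with /z/ → phonotactically illegal
[tzwuj.fuf] — violates constraint 1: syllable 2 coda contains /f/, which is not a licensed coda consonant → phonotactically illegal
[gov] — σ1 onset /g/, coda /v/ ok → phonotactically legal
[grov] — σ1 onset /gr/ (1→4 rises), coda /v/ ok → phonotactically legal
Phonotactically legal: [vo], [pu], [gov], [grov] → 4.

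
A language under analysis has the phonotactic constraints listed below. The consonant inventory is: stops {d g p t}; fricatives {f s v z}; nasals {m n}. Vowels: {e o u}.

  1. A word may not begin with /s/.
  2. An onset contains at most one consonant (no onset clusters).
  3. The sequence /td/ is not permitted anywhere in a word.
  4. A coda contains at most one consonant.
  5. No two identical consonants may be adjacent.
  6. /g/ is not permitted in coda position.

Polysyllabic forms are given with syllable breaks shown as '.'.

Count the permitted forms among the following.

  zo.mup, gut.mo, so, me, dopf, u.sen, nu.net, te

6

zo.mup — σ1 onset /z/, coda /∅/ ok; σ2 onset /m/, coda /p/ ok → permitted
gut.mo — σ1 onset /g/, coda /t/ ok; σ2 onset /m/, coda /∅/ ok → permitted
so — violates constraint 1: word begins with /s/ → not permitted
me — σ1 onset /m/, coda /∅/ ok → permitted
dopf — violates constraint 4: syllable 1 coda /pf/ has 2 consonants (> 1) → not permitted
u.sen — σ1 onset /∅/, coda /∅/ ok; σ2 onset /s/, coda /n/ ok → permitted
nu.net — σ1 onset /n/, coda /∅/ ok; σ2 onset /n/, coda /t/ ok → permitted
te — σ1 onset /t/, coda /∅/ ok → permitted
Permitted: zo.mup, gut.mo, me, u.sen, nu.net, te → 6.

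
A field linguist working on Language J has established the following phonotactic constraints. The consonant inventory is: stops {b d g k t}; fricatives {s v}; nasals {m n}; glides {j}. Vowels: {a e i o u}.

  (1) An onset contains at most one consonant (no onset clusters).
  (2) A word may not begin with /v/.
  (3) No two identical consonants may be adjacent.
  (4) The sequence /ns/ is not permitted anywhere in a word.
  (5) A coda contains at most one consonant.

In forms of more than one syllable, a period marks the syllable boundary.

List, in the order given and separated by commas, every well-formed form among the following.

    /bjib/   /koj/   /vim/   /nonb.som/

/bjib/ — violates constraint 1: syllable 1 onset /bj/ has 2 consonants (> 1) → ill-formed
/koj/ — σ1 onset /k/, coda /j/ ok → well-formed
/vim/ — violates constraint 2: word begins with /v/ → ill-formed
/nonb.som/ — violates constraint 5: syllable 1 coda /nb/ has 2 consonants (> 1) → ill-formed

/koj/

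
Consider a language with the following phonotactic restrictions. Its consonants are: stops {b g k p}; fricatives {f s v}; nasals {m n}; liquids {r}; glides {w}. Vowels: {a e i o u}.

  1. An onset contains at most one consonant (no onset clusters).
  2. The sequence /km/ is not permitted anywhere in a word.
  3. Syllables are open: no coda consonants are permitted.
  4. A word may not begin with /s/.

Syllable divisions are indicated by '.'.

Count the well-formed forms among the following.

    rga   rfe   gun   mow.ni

0

rga — violates constraint 1: syllable 1 onset /rg/ has 2 consonants (> 1) → ill-formed
rfe — violates constraint 1: syllable 1 onset /rf/ has 2 consonants (> 1) → ill-formed
gun — violates constraint 3: syllable 1 coda /n/ has 1 consonant (> 0) → ill-formed
mow.ni — violates constraint 3: syllable 1 coda /w/ has 1 consonant (> 0) → ill-formed
No form is well-formed → 0.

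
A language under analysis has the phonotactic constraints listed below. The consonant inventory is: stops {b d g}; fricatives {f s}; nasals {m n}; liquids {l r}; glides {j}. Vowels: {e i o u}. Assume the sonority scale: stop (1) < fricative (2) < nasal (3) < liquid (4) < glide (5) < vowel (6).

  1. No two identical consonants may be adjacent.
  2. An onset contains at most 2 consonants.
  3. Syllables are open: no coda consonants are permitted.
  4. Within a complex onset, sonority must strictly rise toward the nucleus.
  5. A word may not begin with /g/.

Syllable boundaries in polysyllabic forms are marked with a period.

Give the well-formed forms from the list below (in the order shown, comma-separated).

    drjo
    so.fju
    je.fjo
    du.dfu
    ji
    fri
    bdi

drjo — violates constraint 2: syllable 1 onset /drj/ has 3 consonants (> 2) → ill-formed
so.fju — σ1 onset /s/, coda /∅/ ok; σ2 onset /fj/ (2→5 rises), coda /∅/ ok → well-formed
je.fjo — σ1 onset /j/, coda /∅/ ok; σ2 onset /fj/ (2→5 rises), coda /∅/ ok → well-formed
du.dfu — σ1 onset /d/, coda /∅/ ok; σ2 onset /df/ (1→2 rises), coda /∅/ ok → well-formed
ji — σ1 onset /j/, coda /∅/ ok → well-formed
fri — σ1 onset /fr/ (2→4 rises), coda /∅/ ok → well-formed
bdi — violates constraint 4: syllable 1 onset /bd/: /b/ (stop, 1) → /d/ (stop, 1) does not rise → ill-formed

so.fju, je.fjo, du.dfu, ji, fri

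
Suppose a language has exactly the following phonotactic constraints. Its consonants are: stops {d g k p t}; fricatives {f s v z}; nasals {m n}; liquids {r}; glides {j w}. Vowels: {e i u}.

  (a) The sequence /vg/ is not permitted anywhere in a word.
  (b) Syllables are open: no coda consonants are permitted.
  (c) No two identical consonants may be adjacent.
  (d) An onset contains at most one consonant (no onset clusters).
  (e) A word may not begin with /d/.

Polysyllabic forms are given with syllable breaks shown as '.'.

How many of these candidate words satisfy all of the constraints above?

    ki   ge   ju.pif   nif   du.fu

ki — σ1 onset /k/, coda /∅/ ok → phonotactically legal
ge — σ1 onset /g/, coda /∅/ ok → phonotactically legal
ju.pif — violates constraint (b): syllable 2 coda /f/ has 1 consonant (> 0) → phonotactically illegal
nif — violates constraint (b): syllable 1 coda /f/ has 1 consonant (> 0) → phonotactically illegal
du.fu — violates constraint (e): word begins with /d/ → phonotactically illegal
Phonotactically legal: ki, ge → 2.

2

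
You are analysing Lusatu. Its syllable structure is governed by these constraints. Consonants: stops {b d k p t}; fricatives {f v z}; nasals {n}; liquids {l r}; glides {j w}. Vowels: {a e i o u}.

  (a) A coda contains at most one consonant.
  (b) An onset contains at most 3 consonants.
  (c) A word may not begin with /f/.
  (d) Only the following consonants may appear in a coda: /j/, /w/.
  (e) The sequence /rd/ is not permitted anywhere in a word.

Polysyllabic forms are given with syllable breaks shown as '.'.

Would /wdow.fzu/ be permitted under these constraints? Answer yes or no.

yes

/wdow.fzu/ — σ1 onset /wd/ (2C), coda /w/ ok; σ2 onset /fz/ (2C), coda /∅/ ok → permitted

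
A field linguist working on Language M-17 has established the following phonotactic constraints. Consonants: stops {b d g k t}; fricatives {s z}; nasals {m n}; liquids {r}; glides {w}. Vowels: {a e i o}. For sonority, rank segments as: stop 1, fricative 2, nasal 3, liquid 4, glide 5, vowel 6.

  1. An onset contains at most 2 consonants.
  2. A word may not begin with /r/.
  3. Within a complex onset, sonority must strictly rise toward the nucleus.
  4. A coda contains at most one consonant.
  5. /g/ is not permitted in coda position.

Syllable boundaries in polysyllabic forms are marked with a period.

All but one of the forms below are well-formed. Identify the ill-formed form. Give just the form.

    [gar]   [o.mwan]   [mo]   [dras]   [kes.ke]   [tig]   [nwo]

[gar] — σ1 onset /g/, coda /r/ ok → well-formed
[o.mwan] — σ1 onset /∅/, coda /∅/ ok; σ2 onset /mw/ (3→5 rises), coda /n/ ok → well-formed
[mo] — σ1 onset /m/, coda /∅/ ok → well-formed
[dras] — σ1 onset /dr/ (1→4 rises), coda /s/ ok → well-formed
[kes.ke] — σ1 onset /k/, coda /s/ ok; σ2 onset /k/, coda /∅/ ok → well-formed
[tig] — violates constraint 5: syllable 1 coda contains /g/ → ill-formed
[nwo] — σ1 onset /nw/ (3→5 rises), coda /∅/ ok → well-formed

[tig]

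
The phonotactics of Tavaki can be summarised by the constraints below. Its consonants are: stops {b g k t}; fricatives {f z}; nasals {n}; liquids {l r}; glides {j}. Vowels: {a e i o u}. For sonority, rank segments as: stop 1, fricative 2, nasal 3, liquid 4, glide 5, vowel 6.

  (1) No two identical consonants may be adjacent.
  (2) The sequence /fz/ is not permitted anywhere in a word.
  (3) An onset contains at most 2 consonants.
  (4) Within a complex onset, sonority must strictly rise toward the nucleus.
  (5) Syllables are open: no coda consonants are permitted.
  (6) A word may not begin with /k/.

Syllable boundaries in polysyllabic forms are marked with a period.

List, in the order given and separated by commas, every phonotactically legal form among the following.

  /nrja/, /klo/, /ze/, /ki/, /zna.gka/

/nrja/ — violates constraint 3: syllable 1 onset /nrj/ has 3 consonants (> 2) → phonotactically illegal
/klo/ — violates constraint 6: word begins with /k/ → phonotactically illegal
/ze/ — σ1 onset /z/, coda /∅/ ok → phonotactically legal
/ki/ — violates constraint 6: word begins with /k/ → phonotactically illegal
/zna.gka/ — violates constraint 4: syllable 2 onset /gk/: /g/ (stop, 1) → /k/ (stop, 1) does not rise → phonotactically illegal

/ze/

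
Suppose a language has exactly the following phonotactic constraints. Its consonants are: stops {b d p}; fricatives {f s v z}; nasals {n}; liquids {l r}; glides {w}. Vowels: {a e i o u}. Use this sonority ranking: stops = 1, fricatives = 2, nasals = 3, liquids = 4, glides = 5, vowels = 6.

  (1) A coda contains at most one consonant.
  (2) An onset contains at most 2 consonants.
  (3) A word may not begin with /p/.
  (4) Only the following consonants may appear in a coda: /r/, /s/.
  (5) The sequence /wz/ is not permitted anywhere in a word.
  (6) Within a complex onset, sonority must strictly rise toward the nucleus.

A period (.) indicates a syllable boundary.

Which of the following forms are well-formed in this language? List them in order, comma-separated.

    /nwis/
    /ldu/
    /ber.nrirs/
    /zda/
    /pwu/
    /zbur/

/nwis/ — σ1 onset /nw/ (3→5 rises), coda /s/ ok → well-formed
/ldu/ — violates constraint 6: syllable 1 onset /ld/: /l/ (liquid, 4) → /d/ (stop, 1) does not rise → ill-formed
/ber.nrirs/ — violates constraint 1: syllable 2 coda /rs/ has 2 consonants (> 1) → ill-formed
/zda/ — violates constraint 6: syllable 1 onset /zd/: /z/ (fricative, 2) → /d/ (stop, 1) does not rise → ill-formed
/pwu/ — violates constraint 3: word begins with /p/ → ill-formed
/zbur/ — violates constraint 6: syllable 1 onset /zb/: /z/ (fricative, 2) → /b/ (stop, 1) does not rise → ill-formed

/nwis/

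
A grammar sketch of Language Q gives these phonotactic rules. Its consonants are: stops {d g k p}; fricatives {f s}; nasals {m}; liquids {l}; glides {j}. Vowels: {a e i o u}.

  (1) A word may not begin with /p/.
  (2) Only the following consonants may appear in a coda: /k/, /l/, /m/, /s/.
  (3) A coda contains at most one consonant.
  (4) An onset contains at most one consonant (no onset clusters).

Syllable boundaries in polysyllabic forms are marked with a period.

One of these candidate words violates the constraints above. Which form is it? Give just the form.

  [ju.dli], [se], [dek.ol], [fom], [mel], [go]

[ju.dli] — violates constraint 4: syllable 2 onset /dl/ has 2 consonants (> 1) → phonotactically illegal
[se] — σ1 onset /s/, coda /∅/ ok → phonotactically legal
[dek.ol] — σ1 onset /d/, coda /k/ ok; σ2 onset /∅/, coda /l/ ok → phonotactically legal
[fom] — σ1 onset /f/, coda /m/ ok → phonotactically legal
[mel] — σ1 onset /m/, coda /l/ ok → phonotactically legal
[go] — σ1 onset /g/, coda /∅/ ok → phonotactically legal

[ju.dli]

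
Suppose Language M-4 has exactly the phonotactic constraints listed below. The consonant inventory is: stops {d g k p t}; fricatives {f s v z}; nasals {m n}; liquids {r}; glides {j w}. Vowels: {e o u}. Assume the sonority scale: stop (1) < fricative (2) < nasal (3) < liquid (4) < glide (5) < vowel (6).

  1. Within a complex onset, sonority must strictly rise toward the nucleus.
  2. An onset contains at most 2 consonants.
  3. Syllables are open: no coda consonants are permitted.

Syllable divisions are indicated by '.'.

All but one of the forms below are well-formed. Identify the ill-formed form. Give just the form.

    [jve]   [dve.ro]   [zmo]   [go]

[jve]

[jve] — violates constraint 1: syllable 1 onset /jv/: /j/ (glide, 5) → /v/ (fricative, 2) does not rise → ill-formed
[dve.ro] — σ1 onset /dv/ (1→2 rises), coda /∅/ ok; σ2 onset /r/, coda /∅/ ok → well-formed
[zmo] — σ1 onset /zm/ (2→3 rises), coda /∅/ ok → well-formed
[go] — σ1 onset /g/, coda /∅/ ok → well-formed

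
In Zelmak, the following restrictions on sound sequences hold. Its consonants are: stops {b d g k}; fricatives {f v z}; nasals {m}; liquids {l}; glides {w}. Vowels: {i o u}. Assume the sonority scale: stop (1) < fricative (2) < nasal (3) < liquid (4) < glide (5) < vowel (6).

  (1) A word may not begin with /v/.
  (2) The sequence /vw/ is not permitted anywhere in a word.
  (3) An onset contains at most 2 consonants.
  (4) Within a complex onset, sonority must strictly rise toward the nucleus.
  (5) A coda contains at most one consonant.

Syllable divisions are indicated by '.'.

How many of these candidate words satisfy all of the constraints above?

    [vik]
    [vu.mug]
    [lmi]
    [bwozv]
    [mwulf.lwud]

[vik] — violates constraint 1: word begins with /v/ → not permitted
[vu.mug] — violates constraint 1: word begins with /v/ → not permitted
[lmi] — violates constraint 4: syllable 1 onset /lm/: /l/ (liquid, 4) → /m/ (nasal, 3) does not rise → not permitted
[bwozv] — violates constraint 5: syllable 1 coda /zv/ has 2 consonants (> 1) → not permitted
[mwulf.lwud] — violates constraint 5: syllable 1 coda /lf/ has 2 consonants (> 1) → not permitted
No form is permitted → 0.

0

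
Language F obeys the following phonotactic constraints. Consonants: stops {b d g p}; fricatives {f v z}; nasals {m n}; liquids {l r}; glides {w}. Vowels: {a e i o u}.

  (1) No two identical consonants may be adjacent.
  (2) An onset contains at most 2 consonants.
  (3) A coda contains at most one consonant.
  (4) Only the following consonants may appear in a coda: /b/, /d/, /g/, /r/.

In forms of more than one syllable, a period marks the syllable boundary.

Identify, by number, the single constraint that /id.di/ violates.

1

/id.di/: adjacent identical consonants /dd/.
This is a violation of constraint 1: "No two identical consonants may be adjacent."
The remaining constraints (2, 3, 4) are satisfied.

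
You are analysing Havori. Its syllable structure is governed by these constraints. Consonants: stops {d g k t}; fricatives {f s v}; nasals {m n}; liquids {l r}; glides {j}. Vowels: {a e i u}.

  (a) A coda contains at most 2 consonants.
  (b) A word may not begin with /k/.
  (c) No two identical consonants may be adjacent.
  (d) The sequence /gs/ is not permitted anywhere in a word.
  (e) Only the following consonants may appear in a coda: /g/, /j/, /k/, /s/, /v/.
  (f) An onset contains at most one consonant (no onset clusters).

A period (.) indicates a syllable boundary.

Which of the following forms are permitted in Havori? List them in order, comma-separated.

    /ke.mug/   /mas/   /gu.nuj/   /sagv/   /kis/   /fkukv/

/mas/, /gu.nuj/, /sagv/

/ke.mug/ — violates constraint (b): word begins with /k/ → not permitted
/mas/ — σ1 onset /m/, coda /s/ ok → permitted
/gu.nuj/ — σ1 onset /g/, coda /∅/ ok; σ2 onset /n/, coda /j/ ok → permitted
/sagv/ — σ1 onset /s/, coda /gv/ (2C) ok → permitted
/kis/ — violates constraint (b): word begins with /k/ → not permitted
/fkukv/ — violates constraint (f): syllable 1 onset /fk/ has 2 consonants (> 1) → not permitted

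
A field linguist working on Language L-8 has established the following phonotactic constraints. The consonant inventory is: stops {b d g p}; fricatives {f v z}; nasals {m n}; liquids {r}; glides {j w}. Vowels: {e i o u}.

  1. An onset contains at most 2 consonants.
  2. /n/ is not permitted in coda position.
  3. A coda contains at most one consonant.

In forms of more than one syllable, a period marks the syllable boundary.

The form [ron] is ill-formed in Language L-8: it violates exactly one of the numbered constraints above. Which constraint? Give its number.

2

[ron]: syllable 1 coda contains /n/.
This is a violation of constraint 2: "/n/ is not permitted in coda position."
The remaining constraints (1, 3) are satisfied.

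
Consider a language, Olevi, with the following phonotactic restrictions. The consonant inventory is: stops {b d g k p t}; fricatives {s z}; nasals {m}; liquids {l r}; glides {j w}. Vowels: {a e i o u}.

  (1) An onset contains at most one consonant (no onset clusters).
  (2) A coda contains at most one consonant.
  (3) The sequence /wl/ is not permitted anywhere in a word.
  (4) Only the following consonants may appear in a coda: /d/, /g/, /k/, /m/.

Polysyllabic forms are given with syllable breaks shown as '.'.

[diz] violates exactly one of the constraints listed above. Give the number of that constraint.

4

[diz]: syllable 1 coda contains /z/, which is not a licensed coda consonant.
This is a violation of constraint 4: "Only the following consonants may appear in a coda: /d/, /g/, /k/, /m/."
The remaining constraints (1, 2, 3) are satisfied.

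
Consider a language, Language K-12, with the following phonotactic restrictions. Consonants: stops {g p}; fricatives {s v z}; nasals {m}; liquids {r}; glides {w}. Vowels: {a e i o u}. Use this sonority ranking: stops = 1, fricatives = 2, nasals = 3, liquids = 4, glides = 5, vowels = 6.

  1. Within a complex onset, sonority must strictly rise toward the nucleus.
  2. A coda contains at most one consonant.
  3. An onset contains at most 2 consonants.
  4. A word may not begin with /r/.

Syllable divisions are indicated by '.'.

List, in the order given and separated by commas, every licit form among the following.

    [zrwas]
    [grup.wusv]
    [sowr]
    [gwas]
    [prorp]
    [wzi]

[zrwas] — violates constraint 3: syllable 1 onset /zrw/ has 3 consonants (> 2) → illicit
[grup.wusv] — violates constraint 2: syllable 2 coda /sv/ has 2 consonants (> 1) → illicit
[sowr] — violates constraint 2: syllable 1 coda /wr/ has 2 consonants (> 1) → illicit
[gwas] — σ1 onset /gw/ (1→5 rises), coda /s/ ok → licit
[prorp] — violates constraint 2: syllable 1 coda /rp/ has 2 consonants (> 1) → illicit
[wzi] — violates constraint 1: syllable 1 onset /wz/: /w/ (glide, 5) → /z/ (fricative, 2) does not rise → illicit

[gwas]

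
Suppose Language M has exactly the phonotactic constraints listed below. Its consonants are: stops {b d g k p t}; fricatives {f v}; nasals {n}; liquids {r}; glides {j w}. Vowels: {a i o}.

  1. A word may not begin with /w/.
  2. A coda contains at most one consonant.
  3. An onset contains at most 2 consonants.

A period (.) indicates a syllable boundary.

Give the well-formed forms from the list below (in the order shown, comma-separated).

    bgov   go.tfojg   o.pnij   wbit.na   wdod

bgov — σ1 onset /bg/ (2C), coda /v/ ok → well-formed
go.tfojg — violates constraint 2: syllable 2 coda /jg/ has 2 consonants (> 1) → ill-formed
o.pnij — σ1 onset /∅/, coda /∅/ ok; σ2 onset /pn/ (2C), coda /j/ ok → well-formed
wbit.na — violates constraint 1: word begins with /w/ → ill-formed
wdod — violates constraint 1: word begins with /w/ → ill-formed

bgov, o.pnij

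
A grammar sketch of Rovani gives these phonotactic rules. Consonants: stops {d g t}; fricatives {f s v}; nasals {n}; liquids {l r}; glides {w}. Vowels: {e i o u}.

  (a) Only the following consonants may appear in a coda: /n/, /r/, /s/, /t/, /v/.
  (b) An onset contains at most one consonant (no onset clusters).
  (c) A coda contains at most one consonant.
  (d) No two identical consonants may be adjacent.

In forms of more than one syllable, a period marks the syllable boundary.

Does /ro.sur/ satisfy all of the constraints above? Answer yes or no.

/ro.sur/ — σ1 onset /r/, coda /∅/ ok; σ2 onset /s/, coda /r/ ok → phonotactically legal

yes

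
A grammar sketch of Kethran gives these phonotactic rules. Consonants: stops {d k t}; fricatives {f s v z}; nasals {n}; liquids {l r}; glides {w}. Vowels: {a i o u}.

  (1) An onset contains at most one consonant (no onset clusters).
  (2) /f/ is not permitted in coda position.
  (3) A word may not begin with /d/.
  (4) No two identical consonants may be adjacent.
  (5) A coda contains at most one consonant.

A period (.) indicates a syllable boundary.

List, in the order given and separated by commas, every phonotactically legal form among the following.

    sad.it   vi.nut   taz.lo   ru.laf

sad.it, vi.nut, taz.lo

sad.it — σ1 onset /s/, coda /d/ ok; σ2 onset /∅/, coda /t/ ok → phonotactically legal
vi.nut — σ1 onset /v/, coda /∅/ ok; σ2 onset /n/, coda /t/ ok → phonotactically legal
taz.lo — σ1 onset /t/, coda /z/ ok; σ2 onset /l/, coda /∅/ ok → phonotactically legal
ru.laf — violates constraint 2: syllable 2 coda contains /f/ → phonotactically illegal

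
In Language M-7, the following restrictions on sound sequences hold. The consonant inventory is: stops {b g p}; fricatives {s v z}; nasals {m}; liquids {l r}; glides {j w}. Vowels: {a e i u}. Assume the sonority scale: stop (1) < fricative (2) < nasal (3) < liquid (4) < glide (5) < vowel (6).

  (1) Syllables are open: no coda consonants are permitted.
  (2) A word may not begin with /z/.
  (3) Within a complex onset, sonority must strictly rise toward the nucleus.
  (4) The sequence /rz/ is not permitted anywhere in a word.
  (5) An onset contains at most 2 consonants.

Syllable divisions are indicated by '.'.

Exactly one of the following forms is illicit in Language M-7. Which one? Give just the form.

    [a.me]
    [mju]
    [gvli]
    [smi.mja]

[a.me] — σ1 onset /∅/, coda /∅/ ok; σ2 onset /m/, coda /∅/ ok → licit
[mju] — σ1 onset /mj/ (3→5 rises), coda /∅/ ok → licit
[gvli] — violates constraint 5: syllable 1 onset /gvl/ has 3 consonants (> 2) → illicit
[smi.mja] — σ1 onset /sm/ (2→3 rises), coda /∅/ ok; σ2 onset /mj/ (3→5 rises), coda /∅/ ok → licit

[gvli]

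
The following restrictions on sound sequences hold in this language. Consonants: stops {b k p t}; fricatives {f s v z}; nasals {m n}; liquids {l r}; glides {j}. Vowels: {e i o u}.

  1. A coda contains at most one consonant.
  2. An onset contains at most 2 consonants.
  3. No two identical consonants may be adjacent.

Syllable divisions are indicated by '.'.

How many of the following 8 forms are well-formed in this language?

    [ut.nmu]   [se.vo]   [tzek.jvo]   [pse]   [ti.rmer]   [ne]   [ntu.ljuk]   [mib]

8

[ut.nmu] — σ1 onset /∅/, coda /t/ ok; σ2 onset /nm/ (2C), coda /∅/ ok → well-formed
[se.vo] — σ1 onset /s/, coda /∅/ ok; σ2 onset /v/, coda /∅/ ok → well-formed
[tzek.jvo] — σ1 onset /tz/ (2C), coda /k/ ok; σ2 onset /jv/ (2C), coda /∅/ ok → well-formed
[pse] — σ1 onset /ps/ (2C), coda /∅/ ok → well-formed
[ti.rmer] — σ1 onset /t/, coda /∅/ ok; σ2 onset /rm/ (2C), coda /r/ ok → well-formed
[ne] — σ1 onset /n/, coda /∅/ ok → well-formed
[ntu.ljuk] — σ1 onset /nt/ (2C), coda /∅/ ok; σ2 onset /lj/ (2C), coda /k/ ok → well-formed
[mib] — σ1 onset /m/, coda /b/ ok → well-formed
Well-formed: [ut.nmu], [se.vo], [tzek.jvo], [pse], [ti.rmer], [ne], [ntu.ljuk], [mib] → 8.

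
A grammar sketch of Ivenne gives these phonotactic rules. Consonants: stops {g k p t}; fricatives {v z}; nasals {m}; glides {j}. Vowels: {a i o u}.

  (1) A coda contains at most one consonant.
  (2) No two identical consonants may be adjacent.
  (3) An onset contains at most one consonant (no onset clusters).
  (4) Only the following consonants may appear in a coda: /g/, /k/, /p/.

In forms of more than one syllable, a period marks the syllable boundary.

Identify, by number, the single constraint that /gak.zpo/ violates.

/gak.zpo/: syllable 2 onset /zp/ has 2 consonants (> 1).
This is a violation of constraint 3: "An onset contains at most one consonant (no onset clusters)."
The remaining constraints (1, 2, 4) are satisfied.

3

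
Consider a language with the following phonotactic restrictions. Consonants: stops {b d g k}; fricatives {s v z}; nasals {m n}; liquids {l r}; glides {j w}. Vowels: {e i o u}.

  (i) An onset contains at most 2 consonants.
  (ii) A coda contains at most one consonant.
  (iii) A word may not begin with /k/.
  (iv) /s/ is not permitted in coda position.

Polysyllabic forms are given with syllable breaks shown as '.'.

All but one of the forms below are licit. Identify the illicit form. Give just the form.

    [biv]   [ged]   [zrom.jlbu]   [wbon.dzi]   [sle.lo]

[zrom.jlbu]

[biv] — σ1 onset /b/, coda /v/ ok → licit
[ged] — σ1 onset /g/, coda /d/ ok → licit
[zrom.jlbu] — violates constraint (i): syllable 2 onset /jlb/ has 3 consonants (> 2) → illicit
[wbon.dzi] — σ1 onset /wb/ (2C), coda /n/ ok; σ2 onset /dz/ (2C), coda /∅/ ok → licit
[sle.lo] — σ1 onset /sl/ (2C), coda /∅/ ok; σ2 onset /l/, coda /∅/ ok → licit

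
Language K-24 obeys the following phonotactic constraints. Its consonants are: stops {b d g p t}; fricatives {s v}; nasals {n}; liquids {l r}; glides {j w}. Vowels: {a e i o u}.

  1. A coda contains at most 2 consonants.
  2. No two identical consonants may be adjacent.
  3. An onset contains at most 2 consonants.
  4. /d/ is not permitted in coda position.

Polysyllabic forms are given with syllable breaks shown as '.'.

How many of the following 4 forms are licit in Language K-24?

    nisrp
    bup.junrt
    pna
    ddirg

1

nisrp — violates constraint 1: syllable 1 coda /srp/ has 3 consonants (> 2) → illicit
bup.junrt — violates constraint 1: syllable 2 coda /nrt/ has 3 consonants (> 2) → illicit
pna — σ1 onset /pn/ (2C), coda /∅/ ok → licit
ddirg — violates constraint 2: adjacent identical consonants /dd/ → illicit
Licit: pna → 1.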